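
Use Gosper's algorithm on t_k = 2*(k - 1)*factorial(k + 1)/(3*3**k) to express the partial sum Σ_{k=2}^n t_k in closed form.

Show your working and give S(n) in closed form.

Ratio r(k) = k*(k + 2)/(3*(k - 1)).
Normal form (A,B,C) = (k/3 + 2/3, 1, k - 1).
Set up (k/3 + 2/3)·f(k+1) − (1)·f(k) − (k - 1) = 0.
Degrees (1,0,1) ⇒ d ≤ 0.
A polynomial solution: f(k) = 3.
So s_k = (B(k−1)f/C)·t_k = (3/(k - 1))·t_k = 2*factorial(k + 1)/3**k.
Check: Δs_k = 2*(k - 1)*factorial(k + 1)/(3*3**k). ✓
s_(n+1) = 2*3**(-n - 1)*factorial(n + 2) and s_(2) = 4/3, so S(n) = -4/3 + 2*factorial(n + 2)/(3*3**n).

S(n) = -4/3 + 2*factorial(n + 2)/(3*3**n)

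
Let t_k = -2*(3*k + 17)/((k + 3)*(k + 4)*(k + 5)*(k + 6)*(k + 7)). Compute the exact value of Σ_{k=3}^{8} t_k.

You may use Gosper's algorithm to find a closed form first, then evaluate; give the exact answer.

Ratio r(k) = (k + 3)*(3*k + 20)/((k + 8)*(3*k + 17)).
Take A(k)=k + 3, B(k)=k + 8, C(k)=k + 17/3.
Key eq: (k + 3)·f(k+1) = (k + 7)·f(k) + (k + 17/3).
Degrees (1,1,1) ⇒ d ≤ 4.
Solving with deg f ≤ 4: f(k) = k*(k + 5)*(k**2 + 13*k + 54)/216.
Get s_k = R·t_k = k*(-k**2 - 13*k - 54)/(36*(k**3 + 13*k**2 + 54*k + 72)) with R(k) = B(k−1)f(k)/C(k) = k*(k + 5)*(k + 7)*(k**2 + 13*k + 54)/(72*(3*k + 17)).
Δs = 2*(-3*k - 17)/(k**5 + 25*k**4 + 245*k**3 + 1175*k**2 + 2754*k + 2520), as required.
Sum = s_(9) − s_(3); s_(9) = -7/260, s_(3) = -17/756 ⇒ -109/24570.

Σ = -109/24570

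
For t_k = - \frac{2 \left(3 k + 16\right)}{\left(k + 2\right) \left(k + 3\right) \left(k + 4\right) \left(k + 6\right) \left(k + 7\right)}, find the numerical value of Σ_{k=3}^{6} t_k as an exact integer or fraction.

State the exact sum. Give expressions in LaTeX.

Ratio r(k) = (k + 2)*(k + 6)*(3*k + 19)/((k + 5)*(k + 8)*(3*k + 16)).
Take A(k)=k + 2, B(k)=k + 8, C(k)=k**2 + 31*k/3 + 80/3.
Solve (k + 2)·f(k+1) − (k + 7)·f(k) = k**2 + 31*k/3 + 80/3.
d = 5 from the (1,1,2) case.
A polynomial solution: f(k) = k*(k + 4)*(k + 5)*(k**2 + 11*k + 36)/108.
So s_k = (B(k−1)f/C)·t_k = (k*(k + 4)*(k + 7)*(k**2 + 11*k + 36)/(36*(3*k + 16)))·t_k = k*(-k**2 - 11*k - 36)/(18*(k**3 + 11*k**2 + 36*k + 36)).
Verify: 2*(-3*k - 16)/(k**5 + 22*k**4 + 185*k**3 + 740*k**2 + 1404*k + 1008) matches t_k.
Telescoping: Σ = s_(7) − s_(3) = -7/130 − (-13/270) = -2/351.

Σ = -2/351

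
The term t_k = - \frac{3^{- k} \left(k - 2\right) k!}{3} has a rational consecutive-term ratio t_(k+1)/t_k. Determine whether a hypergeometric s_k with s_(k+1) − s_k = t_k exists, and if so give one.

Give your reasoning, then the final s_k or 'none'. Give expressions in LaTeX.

s_k = - 3^{- k} k!

Ratio r(k) = (k**2 - 1)/(3*(k - 2)).
So A=k/3 + 1/3 and B=1, with C=k - 2.
f must satisfy (k/3 + 1/3)·f(k+1) − (1)·f(k) = k - 2.
d = 0 from the (1,0,1) case.
A polynomial solution: f(k) = 3.
R(k) = B(k−1)·f(k)/C(k) = 3/(k - 2); s_k = R·t_k = -factorial(k)/3**k.
Δs = -(k - 2)*factorial(k)/(3*3**k), as required.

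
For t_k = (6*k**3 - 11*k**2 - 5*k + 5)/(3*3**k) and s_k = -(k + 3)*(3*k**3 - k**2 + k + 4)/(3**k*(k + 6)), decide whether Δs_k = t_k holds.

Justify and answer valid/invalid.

Invalid: residual 2*(-3*k**4 - 17*k**3 + 37*k**2 + 11*k - 21)/(3**k*(k**2 + 13*k + 42)) ≠ 0.

s_(k+1) = -(k + 4)*(k + 3*(k + 1)**3 - (k + 1)**2 + 5)/(3*3**k*(k + 7))
s_(k+1) − s_k = (6*k**5 + 49*k**4 + 2*k**3 - 300*k**2 - 79*k + 84)/(3*3**k*(k**2 + 13*k + 42))
(s_(k+1) − s_k) − t_k = 2*(-3*k**4 - 17*k**3 + 37*k**2 + 11*k - 21)/(3**k*(k**2 + 13*k + 42))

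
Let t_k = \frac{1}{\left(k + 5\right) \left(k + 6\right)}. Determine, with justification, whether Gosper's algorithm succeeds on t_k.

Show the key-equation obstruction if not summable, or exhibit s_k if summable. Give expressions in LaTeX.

t_(k+1)/t_k = (k + 5)/(k + 7).
Normal form (A,B,C) = (k + 5, k + 7, 1).
Key eq: (k + 5)·f(k+1) = (k + 6)·f(k) + (1).
deg f ≤ 1 (via 1,1,0).
A polynomial solution: f(k) = k/5.
So s_k = (B(k−1)f/C)·t_k = (k*(k + 6)/5)·t_k = k/(5*(k + 5)).
Δs = 1/(k**2 + 11*k + 30), as required.

Yes. s_k = \frac{k}{5 \left(k + 5\right)}.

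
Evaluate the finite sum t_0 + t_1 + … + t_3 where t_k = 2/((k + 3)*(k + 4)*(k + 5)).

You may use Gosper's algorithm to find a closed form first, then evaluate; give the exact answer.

Σ = 11/168

Compute t_(k+1)/t_k: get (k + 3)/(k + 6).
A = k + 3, B = k + 6, C = 1.
Key eq: (k + 3)·f(k+1) = (k + 5)·f(k) + (1).
Degrees (1,1,0) ⇒ d ≤ 2.
Solving with deg f ≤ 2: f(k) = k*(k + 7)/24.
Certificate R = B(k−1)f/C = k*(k + 5)*(k + 7)/24 gives s_k = k*(k + 7)/(12*(k + 3)*(k + 4)).
Check: Δs_k = 2/(k**3 + 12*k**2 + 47*k + 60). ✓
Telescoping: Σ = s_(4) − s_(0) = 11/168 − (0) = 11/168.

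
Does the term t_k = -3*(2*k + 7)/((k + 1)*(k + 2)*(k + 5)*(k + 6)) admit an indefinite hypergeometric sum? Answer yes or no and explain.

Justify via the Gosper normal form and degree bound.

Yes. s_k = 3*k*(-k - 6)/(5*(k**2 + 6*k + 5)).

t_(k+1)/t_k = (k + 1)*(k + 5)*(2*k + 9)/((k + 3)*(k + 7)*(2*k + 7)).
Gosper form: A/B · C(k+1)/C(k) with A=k + 1, B=k + 7, C=k**3 + 21*k**2/2 + 73*k/2 + 42.
Need (k + 1)·f(k+1) − (k + 6)·f(k) = k**3 + 21*k**2/2 + 73*k/2 + 42.
From deg A=1, deg B=1, deg C=3: d=5.
Solving with deg f ≤ 5: f(k) = k*(k + 2)*(k + 3)*(k + 4)*(k + 6)/10.
Certificate R = B(k−1)f/C = k*(k + 2)*(k + 6)**2/(5*(2*k + 7)) gives s_k = 3*k*(-k - 6)/(5*(k**2 + 6*k + 5)).
s_(k+1) − s_k = 3*(-2*k - 7)/(k**4 + 14*k**3 + 65*k**2 + 112*k + 60) = t_k.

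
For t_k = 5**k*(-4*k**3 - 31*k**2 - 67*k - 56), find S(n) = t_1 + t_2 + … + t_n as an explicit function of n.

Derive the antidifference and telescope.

S(n) = -5*5**n*n**3 - 35*5**n*n**2 - 70*5**n*n - 60*5**n + 60

Step 1: r(k) = 5*(4*k**3 + 43*k**2 + 141*k + 158)/(4*k**3 + 31*k**2 + 67*k + 56).
So A=5 and B=1, with C=k**3 + 31*k**2/4 + 67*k/4 + 14.
Set up (5)·f(k+1) − (1)·f(k) − (k**3 + 31*k**2/4 + 67*k/4 + 14) = 0.
d = 3 from the (0,0,3) case.
A polynomial solution: f(k) = (k**3 + 4*k**2 + 3*k + 4)/4.
Then R = B(k−1)f/C = (k**3 + 4*k**2 + 3*k + 4)/(4*k**3 + 31*k**2 + 67*k + 56), so s_k = R(k)·t_k = 5**k*(-k**3 - 4*k**2 - 3*k - 4).
Check: Δs_k = 5**k*(-4*k**3 - 31*k**2 - 67*k - 56). ✓
Evaluate: s_(n+1) = 5**(n + 1)*(-n**3 - 7*n**2 - 14*n - 12); subtract s_(1) = -60 ⇒ S(n) = -5*5**n*n**3 - 35*5**n*n**2 - 70*5**n*n - 60*5**n + 60.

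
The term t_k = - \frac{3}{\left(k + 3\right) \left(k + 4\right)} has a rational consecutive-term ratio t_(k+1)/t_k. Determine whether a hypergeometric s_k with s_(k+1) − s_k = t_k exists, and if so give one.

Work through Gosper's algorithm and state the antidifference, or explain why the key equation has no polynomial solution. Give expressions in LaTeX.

s_k = - \frac{k}{k + 3}

The ratio is (k + 3)/(k + 5).
So A=k + 3 and B=k + 5, with C=1.
f must satisfy (k + 3)·f(k+1) − (k + 4)·f(k) = 1.
From deg A=1, deg B=1, deg C=0: d=1.
Solving with deg f ≤ 1: f(k) = k/3.
Then R = B(k−1)f/C = k*(k + 4)/3, so s_k = R(k)·t_k = -k/(k + 3).
Δs = -3/(k**2 + 7*k + 12), as required.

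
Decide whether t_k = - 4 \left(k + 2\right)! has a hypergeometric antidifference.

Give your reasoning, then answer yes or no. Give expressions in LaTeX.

Step 1: r(k) = k + 3.
So A=k + 3 and B=1, with C=1.
Need (k + 3)·f(k+1) − (1)·f(k) = 1.
Bound: deg f ≤ -1.
deg f ≤ -1 is impossible — no certificate.

No — negative degree bound, so no certificate f.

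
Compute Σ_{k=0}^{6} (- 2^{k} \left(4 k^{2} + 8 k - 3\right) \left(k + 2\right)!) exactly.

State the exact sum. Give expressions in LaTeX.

Step 1: r(k) = 2*(4*k**3 + 28*k**2 + 57*k + 27)/(4*k**2 + 8*k - 3).
Factor: A=2*k + 6; B=1; C=k**2 + 2*k - 3/4.
Key eq: (2*k + 6)·f(k+1) = (1)·f(k) + (k**2 + 2*k - 3/4).
Degrees (1,0,2) ⇒ d ≤ 1.
A polynomial solution: f(k) = (2*k - 3)/4.
Then R = B(k−1)f/C = (2*k - 3)/(4*k**2 + 8*k - 3), so s_k = R(k)·t_k = -2**k*(2*k - 3)*factorial(k + 2).
Check: Δs_k = -2**k*(4*k**2 + 8*k - 3)*factorial(k + 2). ✓
Sum = s_(7) − s_(0); s_(7) = -510935040, s_(0) = 6 ⇒ -510935046.

Σ = -510935046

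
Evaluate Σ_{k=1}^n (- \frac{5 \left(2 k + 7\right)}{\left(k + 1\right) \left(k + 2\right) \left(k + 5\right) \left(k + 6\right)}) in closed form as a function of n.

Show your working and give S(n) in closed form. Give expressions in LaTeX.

S(n) = \frac{5 n \left(- n - 8\right)}{12 \left(n^{2} + 8 n + 12\right)}

Step 1: r(k) = (k + 1)*(k + 5)*(2*k + 9)/((k + 3)*(k + 7)*(2*k + 7)).
So A=k + 1 and B=k + 7, with C=k**3 + 21*k**2/2 + 73*k/2 + 42.
f must satisfy (k + 1)·f(k+1) − (k + 6)·f(k) = k**3 + 21*k**2/2 + 73*k/2 + 42.
d = 5 from the (1,1,3) case.
Coefficient equations give f(k) = k*(k + 2)*(k + 3)*(k + 4)*(k + 6)/10.
Then R = B(k−1)f/C = k*(k + 2)*(k + 6)**2/(5*(2*k + 7)), so s_k = R(k)·t_k = k*(-k - 6)/(k**2 + 6*k + 5).
Verify: 5*(-2*k - 7)/(k**4 + 14*k**3 + 65*k**2 + 112*k + 60) matches t_k.
Σ_(k=1)^n t_k = s_(n+1) − s_(1) = ((-n**2 - 8*n - 7)/(n**2 + 8*n + 12)) − (-7/12), i.e. 5*n*(-n - 8)/(12*(n**2 + 8*n + 12)).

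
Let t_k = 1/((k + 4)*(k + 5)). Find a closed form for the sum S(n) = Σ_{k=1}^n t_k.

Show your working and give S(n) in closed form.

r(k) = (k + 4)/(k + 6) after simplifying.
Gosper form: A/B · C(k+1)/C(k) with A=k + 4, B=k + 6, C=1.
Key eq: (k + 4)·f(k+1) = (k + 5)·f(k) + (1).
Degrees (1,1,0) ⇒ d ≤ 1.
A polynomial solution: f(k) = k/4.
So s_k = (B(k−1)f/C)·t_k = (k*(k + 5)/4)·t_k = k/(4*(k + 4)).
Verify: 1/(k**2 + 9*k + 20) matches t_k.
Telescope: S(n) = s_(n+1) − s_(1) = (n + 1)/(4*(n + 5)) − (1/20) = n/(5*(n + 5)).

S(n) = n/(5*(n + 5))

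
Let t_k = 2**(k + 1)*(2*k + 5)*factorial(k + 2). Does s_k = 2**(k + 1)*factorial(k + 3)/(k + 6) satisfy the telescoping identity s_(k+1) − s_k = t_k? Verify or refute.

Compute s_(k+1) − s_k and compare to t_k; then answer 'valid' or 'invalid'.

s_(k+1) = 2**(k + 2)*factorial(k + 4)/(k + 7)
s_(k+1) − s_k = 2**(k + 1)*(2*k**2 + 19*k + 41)*factorial(k + 3)/((k + 6)*(k + 7))
(s_(k+1) − s_k) − t_k = -6*2**k*(2*k**2 + 17*k + 29)*factorial(k + 2)/((k + 6)*(k + 7))

Invalid: residual -6*2**k*(2*k**2 + 17*k + 29)*factorial(k + 2)/((k + 6)*(k + 7)) ≠ 0.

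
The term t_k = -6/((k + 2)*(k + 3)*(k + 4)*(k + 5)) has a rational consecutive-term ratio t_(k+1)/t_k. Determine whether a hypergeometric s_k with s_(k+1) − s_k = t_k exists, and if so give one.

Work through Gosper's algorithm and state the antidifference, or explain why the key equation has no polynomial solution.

s_k = k*(-k**2 - 9*k - 26)/(12*(k + 2)*(k + 3)*(k + 4))

r(k) = (k + 2)/(k + 6) after simplifying.
So A=k + 2 and B=k + 6, with C=1.
Need (k + 2)·f(k+1) − (k + 5)·f(k) = 1.
d = 3 from the (1,1,0) case.
A polynomial solution: f(k) = k*(k**2 + 9*k + 26)/72.
Get s_k = R·t_k = k*(-k**2 - 9*k - 26)/(12*(k + 2)*(k + 3)*(k + 4)) with R(k) = B(k−1)f(k)/C(k) = k*(k + 5)*(k**2 + 9*k + 26)/72.
s_(k+1) − s_k = -6/(k**4 + 14*k**3 + 71*k**2 + 154*k + 120) = t_k.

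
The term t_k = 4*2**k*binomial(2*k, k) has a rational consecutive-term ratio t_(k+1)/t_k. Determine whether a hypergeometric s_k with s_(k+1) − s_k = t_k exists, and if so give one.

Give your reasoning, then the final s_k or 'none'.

no hypergeometric antidifference exists

t_(k+1)/t_k = 4*(2*k + 1)/(k + 1).
Factor: A=8*k + 4; B=k + 1; C=1.
Key eq: (8*k + 4)·f(k+1) = (k)·f(k) + (1).
d = -1 from the (1,1,0) case.
d = -1 < 0 ⇒ no nonzero polynomial f; not summable.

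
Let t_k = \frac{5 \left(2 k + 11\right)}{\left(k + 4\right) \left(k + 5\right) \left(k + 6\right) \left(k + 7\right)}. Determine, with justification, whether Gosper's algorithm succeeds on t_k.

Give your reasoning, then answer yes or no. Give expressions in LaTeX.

r(k) = (k + 4)*(2*k + 13)/((k + 8)*(2*k + 11)) after simplifying.
Take A(k)=k + 4, B(k)=k + 8, C(k)=k + 11/2.
Solve (k + 4)·f(k+1) − (k + 7)·f(k) = k + 11/2.
Degrees (1,1,1) ⇒ d ≤ 3.
Solving with deg f ≤ 3: f(k) = k*(k + 5)*(k + 10)/48.
Then R = B(k−1)f/C = k*(k + 5)*(k + 7)*(k + 10)/(24*(2*k + 11)), so s_k = R(k)·t_k = 5*k*(k + 10)/(24*(k**2 + 10*k + 24)).
Verify: 5*(2*k + 11)/(k**4 + 22*k**3 + 179*k**2 + 638*k + 840) matches t_k.

Yes. s_k = \frac{5 k \left(k + 10\right)}{24 \left(k^{2} + 10 k + 24\right)}.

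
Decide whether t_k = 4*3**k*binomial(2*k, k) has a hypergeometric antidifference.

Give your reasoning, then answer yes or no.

No — t_k has no hypergeometric antidifference.

The ratio is 6*(2*k + 1)/(k + 1).
Take A(k)=12*k + 6, B(k)=k + 1, C(k)=1.
Need (12*k + 6)·f(k+1) − (k)·f(k) = 1.
Bound: deg f ≤ -1.
d = -1 < 0 ⇒ no nonzero polynomial f; not summable.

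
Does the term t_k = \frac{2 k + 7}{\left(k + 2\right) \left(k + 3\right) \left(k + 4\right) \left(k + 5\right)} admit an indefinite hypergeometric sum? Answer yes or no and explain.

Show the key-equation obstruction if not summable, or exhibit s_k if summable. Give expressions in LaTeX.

Step 1: r(k) = (k + 2)*(2*k + 9)/((k + 6)*(2*k + 7)).
Normal form (A,B,C) = (k + 2, k + 6, k + 7/2).
Need (k + 2)·f(k+1) − (k + 5)·f(k) = k + 7/2.
d = 3 from the (1,1,1) case.
Solve for f: f(k) = k*(k + 3)*(k + 6)/16 (degree 3 ≤ 3).
Get s_k = R·t_k = k*(k + 6)/(8*(k**2 + 6*k + 8)) with R(k) = B(k−1)f(k)/C(k) = k*(k + 3)*(k + 5)*(k + 6)/(8*(2*k + 7)).
Verify: (2*k + 7)/(k**4 + 14*k**3 + 71*k**2 + 154*k + 120) matches t_k.

Yes. s_k = \frac{k \left(k + 6\right)}{8 \left(k^{2} + 6 k + 8\right)}.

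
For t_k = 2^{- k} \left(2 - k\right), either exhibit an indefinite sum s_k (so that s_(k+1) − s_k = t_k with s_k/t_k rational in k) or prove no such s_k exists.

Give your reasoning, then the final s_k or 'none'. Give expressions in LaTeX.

s_k = 2^{1 - k} \left(k - 1\right)

Step 1: r(k) = (k - 1)/(2*(k - 2)).
Factor: A=1/2; B=1; C=k - 2.
Need (1/2)·f(k+1) − (1)·f(k) = k - 2.
Degrees (0,0,1) ⇒ d ≤ 1.
Match coefficients ⇒ f(k) = -2*(k - 1).
Get s_k = R·t_k = 2**(1 - k)*(k - 1) with R(k) = B(k−1)f(k)/C(k) = -2*(k - 1)/(k - 2).
Check: Δs_k = (2 - k)/2**k. ✓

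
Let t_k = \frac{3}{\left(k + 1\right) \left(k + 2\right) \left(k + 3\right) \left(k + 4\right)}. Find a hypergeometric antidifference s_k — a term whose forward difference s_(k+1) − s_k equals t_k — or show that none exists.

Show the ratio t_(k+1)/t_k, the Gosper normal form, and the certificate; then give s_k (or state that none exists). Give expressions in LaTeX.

s_k = \frac{k \left(k^{2} + 6 k + 11\right)}{6 \left(k + 1\right) \left(k + 2\right) \left(k + 3\right)}

The ratio is (k + 1)/(k + 5).
Take A(k)=k + 1, B(k)=k + 5, C(k)=1.
Key eq: (k + 1)·f(k+1) = (k + 4)·f(k) + (1).
d = 3 from the (1,1,0) case.
Solve for f: f(k) = k*(k**2 + 6*k + 11)/18 (degree 3 ≤ 3).
Then R = B(k−1)f/C = k*(k + 4)*(k**2 + 6*k + 11)/18, so s_k = R(k)·t_k = k*(k**2 + 6*k + 11)/(6*(k + 1)*(k + 2)*(k + 3)).
Check: Δs_k = 3/(k**4 + 10*k**3 + 35*k**2 + 50*k + 24). ✓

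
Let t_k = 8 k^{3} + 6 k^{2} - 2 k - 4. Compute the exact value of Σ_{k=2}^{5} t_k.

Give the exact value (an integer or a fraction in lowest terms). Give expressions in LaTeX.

t_(k+1)/t_k = (4*k**3 + 15*k**2 + 17*k + 4)/(4*k**3 + 3*k**2 - k - 2).
Gosper form: A/B · C(k+1)/C(k) with A=1, B=1, C=k**3 + 3*k**2/4 - k/4 - 1/2.
Need (1)·f(k+1) − (1)·f(k) = k**3 + 3*k**2/4 - k/4 - 1/2.
Degrees (0,0,3) ⇒ d ≤ 4.
Coefficient equations give f(k) = k*(k**3 - k**2 - k - 1)/4.
Certificate R = B(k−1)f/C = k*(k**3 - k**2 - k - 1)/(4*k**3 + 3*k**2 - k - 2) gives s_k = 2*k*(k**3 - k**2 - k - 1).
s_(k+1) − s_k = 8*k**3 + 6*k**2 - 2*k - 4 = t_k.
Evaluate s at k=6 and k=2: 2076 and 4; difference 2072.

Σ = 2072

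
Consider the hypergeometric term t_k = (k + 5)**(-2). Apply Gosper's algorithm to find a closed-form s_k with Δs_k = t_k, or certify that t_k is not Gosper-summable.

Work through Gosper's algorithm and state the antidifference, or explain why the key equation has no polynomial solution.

none (Gosper's algorithm certifies no s_k)

t_(k+1)/t_k = (k + 5)**2/(k + 6)**2.
A = k**2 + 10*k + 25, B = k**2 + 12*k + 36, C = 1.
Key eq: (k**2 + 10*k + 25)·f(k+1) = (k**2 + 10*k + 25)·f(k) + (1).
From deg A=2, deg B=2, deg C=0: d=0.
f = c0 ⇒ A·f(k+1) − B(k−1)·f(k) − C = -1. The system {-1 = 0} is inconsistent; no antidifference.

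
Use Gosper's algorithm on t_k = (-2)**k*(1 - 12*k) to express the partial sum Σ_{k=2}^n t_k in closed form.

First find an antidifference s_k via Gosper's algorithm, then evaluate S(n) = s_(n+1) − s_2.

S(n) = -8*(-2)**n*n - 2*(-2)**n - 20

The ratio is 2*(-12*k - 11)/(12*k - 1).
Normal form (A,B,C) = (-2, 1, k - 1/12).
Key eq: (-2)·f(k+1) = (1)·f(k) + (k - 1/12).
d = 1 from the (0,0,1) case.
Solving with deg f ≤ 1: f(k) = -(4*k - 3)/12.
So s_k = (B(k−1)f/C)·t_k = (-(4*k - 3)/(12*k - 1))·t_k = (-2)**k*(4*k - 3).
Verify: (-2)**k*(1 - 12*k) matches t_k.
s_(n+1) = (-2)**(n + 1)*(4*n + 1) and s_(2) = 20, so S(n) = -8*(-2)**n*n - 2*(-2)**n - 20.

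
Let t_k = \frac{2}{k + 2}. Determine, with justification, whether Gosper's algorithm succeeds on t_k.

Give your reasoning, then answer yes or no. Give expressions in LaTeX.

t_(k+1)/t_k = (k + 2)/(k + 3).
Normal form (A,B,C) = (k + 2, k + 3, 1).
Key eq: (k + 2)·f(k+1) = (k + 2)·f(k) + (1).
d = 0 from the (1,1,0) case.
Generic f = c0 gives residual -1; -1 = 0 cannot hold, so t_k is not Gosper-summable.

No; the coefficient equations for f are inconsistent.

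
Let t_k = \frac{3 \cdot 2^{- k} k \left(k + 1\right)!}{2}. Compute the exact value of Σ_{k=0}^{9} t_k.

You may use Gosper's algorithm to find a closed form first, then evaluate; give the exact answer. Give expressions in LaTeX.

Ratio r(k) = (k + 1)*(k + 2)/(2*k).
Normal form (A,B,C) = (k/2 + 1, 1, k).
f must satisfy (k/2 + 1)·f(k+1) − (1)·f(k) = k.
deg f ≤ 0 (via 1,0,1).
Coefficient equations give f(k) = 2.
Certificate R = B(k−1)f/C = 2/k gives s_k = 3*factorial(k + 1)/2**k.
Verify: 3*k*factorial(k + 1)/(2*2**k) matches t_k.
Σ_(k=0)^(9) t_k = s_(10) − s_(0) = 467775/4 − (3) = 467763/4.

Σ = 467763/4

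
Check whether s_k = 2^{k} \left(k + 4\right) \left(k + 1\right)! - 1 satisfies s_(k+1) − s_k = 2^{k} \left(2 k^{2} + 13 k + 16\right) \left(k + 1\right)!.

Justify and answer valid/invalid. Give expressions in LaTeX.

s_(k+1) = 2**(k + 1)*(k + 5)*factorial(k + 2) - 1
s_(k+1) − s_k = 2**k*(2*k**2 + 13*k + 16)*factorial(k + 1)
(s_(k+1) − s_k) − t_k = 0

valid; difference matches t_k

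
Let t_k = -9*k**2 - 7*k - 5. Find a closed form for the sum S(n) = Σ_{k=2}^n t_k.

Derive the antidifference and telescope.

S(n) = -3*n**3 - 8*n**2 - 10*n + 21

Compute t_(k+1)/t_k: get (9*k**2 + 25*k + 21)/(9*k**2 + 7*k + 5).
Factor: A=1; B=1; C=k**2 + 7*k/9 + 5/9.
Solve (1)·f(k+1) − (1)·f(k) = k**2 + 7*k/9 + 5/9.
From deg A=0, deg B=0, deg C=2: d=3.
Match coefficients ⇒ f(k) = k*(3*k**2 - k + 3)/9.
Get s_k = R·t_k = k*(-3*k**2 + k - 3) with R(k) = B(k−1)f(k)/C(k) = k*(3*k**2 - k + 3)/(9*k**2 + 7*k + 5).
Verify: -9*k**2 - 7*k - 5 matches t_k.
s_(n+1) = -3*n**3 - 8*n**2 - 10*n - 5 and s_(2) = -26, so S(n) = -3*n**3 - 8*n**2 - 10*n + 21.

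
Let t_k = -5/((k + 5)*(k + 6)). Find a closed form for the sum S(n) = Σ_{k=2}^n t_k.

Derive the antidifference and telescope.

r(k) = (k + 5)/(k + 7) after simplifying.
Gosper form: A/B · C(k+1)/C(k) with A=k + 5, B=k + 7, C=1.
Solve (k + 5)·f(k+1) − (k + 6)·f(k) = 1.
Bound: deg f ≤ 1.
Solving with deg f ≤ 1: f(k) = k/5.
Then R = B(k−1)f/C = k*(k + 6)/5, so s_k = R(k)·t_k = -k/(k + 5).
Check: Δs_k = -5/(k**2 + 11*k + 30). ✓
s_(n+1) = (-n - 1)/(n + 6) and s_(2) = -2/7, so S(n) = 5*(1 - n)/(7*(n + 6)).

S(n) = 5*(1 - n)/(7*(n + 6))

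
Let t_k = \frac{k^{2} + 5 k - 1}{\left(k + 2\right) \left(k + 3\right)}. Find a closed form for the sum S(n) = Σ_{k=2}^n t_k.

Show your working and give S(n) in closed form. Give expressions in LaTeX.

t_(k+1)/t_k = (k + 2)*(5*k + (k + 1)**2 + 4)/((k + 4)*(k**2 + 5*k - 1)).
Factor: A=k + 2; B=k + 4; C=k**2 + 5*k - 1.
Set up (k + 2)·f(k+1) − (k + 3)·f(k) − (k**2 + 5*k - 1) = 0.
d = 2 from the (1,1,2) case.
Solve for f: f(k) = k*(2*k - 3)/2 (degree 2 ≤ 2).
Then R = B(k−1)f/C = k*(k + 3)*(2*k - 3)/(2*(k**2 + 5*k - 1)), so s_k = R(k)·t_k = k*(2*k - 3)/(2*(k + 2)).
Check: Δs_k = (k**2 + 5*k - 1)/(k**2 + 5*k + 6). ✓
Σ_(k=2)^n t_k = s_(n+1) − s_(2) = ((2*n**2 + n - 1)/(2*(n + 3))) − (1/4), i.e. (4*n**2 + n - 5)/(4*(n + 3)).

S(n) = \frac{4 n^{2} + n - 5}{4 \left(n + 3\right)}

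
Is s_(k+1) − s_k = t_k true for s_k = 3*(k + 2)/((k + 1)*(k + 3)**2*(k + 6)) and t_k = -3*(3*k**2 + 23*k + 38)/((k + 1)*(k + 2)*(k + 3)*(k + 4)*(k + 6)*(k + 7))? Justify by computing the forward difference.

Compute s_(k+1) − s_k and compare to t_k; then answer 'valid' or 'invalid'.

Invalid: residual 3*(4*k**3 + 45*k**2 + 157*k + 170)/(k**8 + 30*k**7 + 380*k**6 + 2650*k**5 + 11103*k**4 + 28520*k**3 + 43620*k**2 + 36000*k + 12096) ≠ 0.

s_(k+1) = 3*(k + 3)/((k + 2)*(k + 4)**2*(k + 7))
s_(k+1) − s_k = 3*((k + 1)*(k + 3)**3*(k + 6) - (k + 2)**2*(k + 4)**2*(k + 7))/((k + 1)*(k + 2)*(k + 3)**2*(k + 4)**2*(k + 6)*(k + 7))
(s_(k+1) − s_k) − t_k = 3*(4*k**3 + 45*k**2 + 157*k + 170)/(k**8 + 30*k**7 + 380*k**6 + 2650*k**5 + 11103*k**4 + 28520*k**3 + 43620*k**2 + 36000*k + 12096)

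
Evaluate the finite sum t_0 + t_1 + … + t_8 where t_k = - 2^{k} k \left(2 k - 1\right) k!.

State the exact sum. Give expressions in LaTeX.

Σ = -1300561922

t_(k+1)/t_k = (k + 1)**2*(4*k + 2)/(k*(2*k - 1)).
Take A(k)=2*k + 2, B(k)=1, C(k)=k**2 - k/2.
f must satisfy (2*k + 2)·f(k+1) − (1)·f(k) = k**2 - k/2.
From deg A=1, deg B=0, deg C=2: d=1.
Match coefficients ⇒ f(k) = (k - 2)/2.
Certificate R = B(k−1)f/C = (k - 2)/(k*(2*k - 1)) gives s_k = -2**k*(k - 2)*factorial(k).
Δs = -2**k*k*(2*k - 1)*factorial(k), as required.
Evaluate s at k=9 and k=0: -1300561920 and 2; difference -1300561922.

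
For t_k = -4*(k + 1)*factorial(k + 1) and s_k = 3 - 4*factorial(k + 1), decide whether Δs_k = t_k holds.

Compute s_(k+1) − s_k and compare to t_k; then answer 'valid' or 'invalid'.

Valid — Δs_k = t_k.

s_(k+1) = 3 - 4*factorial(k + 2)
s_(k+1) − s_k = -4*(k + 1)*factorial(k + 1)
(s_(k+1) − s_k) − t_k = 0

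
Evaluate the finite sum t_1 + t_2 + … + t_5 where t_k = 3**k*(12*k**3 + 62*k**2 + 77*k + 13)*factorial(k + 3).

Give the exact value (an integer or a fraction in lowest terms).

Σ = 34654677048

Step 1: r(k) = 3*(12*k**4 + 146*k**3 + 629*k**2 + 1112*k + 656)/(12*k**3 + 62*k**2 + 77*k + 13).
Take A(k)=3*k + 12, B(k)=1, C(k)=k**3 + 31*k**2/6 + 77*k/12 + 13/12.
Need (3*k + 12)·f(k+1) − (1)·f(k) = k**3 + 31*k**2/6 + 77*k/12 + 13/12.
From deg A=1, deg B=0, deg C=3: d=2.
Solve for f: f(k) = (4*k**2 - 2*k - 1)/12 (degree 2 ≤ 2).
Certificate R = B(k−1)f/C = (4*k**2 - 2*k - 1)/(12*k**3 + 62*k**2 + 77*k + 13) gives s_k = 3**k*(4*k**2 - 2*k - 1)*factorial(k + 3).
s_(k+1) − s_k = 3**k*(12*k**3 + 62*k**2 + 77*k + 13)*factorial(k + 3) = t_k.
Σ_(k=1)^(5) t_k = s_(6) − s_(1) = 34654677120 − (72) = 34654677048.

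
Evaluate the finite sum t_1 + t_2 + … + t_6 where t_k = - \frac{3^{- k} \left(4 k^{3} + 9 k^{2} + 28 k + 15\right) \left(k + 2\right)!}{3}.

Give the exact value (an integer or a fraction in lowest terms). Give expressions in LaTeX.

Σ = -904744/27

Step 1: r(k) = (4*k**4 + 33*k**3 + 121*k**2 + 230*k + 168)/(3*(4*k**3 + 9*k**2 + 28*k + 15)).
So A=k/3 + 1 and B=1, with C=k**3 + 9*k**2/4 + 7*k + 15/4.
Set up (k/3 + 1)·f(k+1) − (1)·f(k) − (k**3 + 9*k**2/4 + 7*k + 15/4) = 0.
Bound: deg f ≤ 2.
Match coefficients ⇒ f(k) = 3*(4*k**2 + k - 1)/4.
Then R = B(k−1)f/C = 3*(4*k**2 + k - 1)/(4*k**3 + 9*k**2 + 28*k + 15), so s_k = R(k)·t_k = -(4*k**2 + k - 1)*factorial(k + 2)/3**k.
Check: Δs_k = -(4*k**3 + 9*k**2 + 28*k + 15)*factorial(k + 2)/(3*3**k). ✓
Sum = s_(7) − s_(1); s_(7) = -904960/27, s_(1) = -8 ⇒ -904744/27.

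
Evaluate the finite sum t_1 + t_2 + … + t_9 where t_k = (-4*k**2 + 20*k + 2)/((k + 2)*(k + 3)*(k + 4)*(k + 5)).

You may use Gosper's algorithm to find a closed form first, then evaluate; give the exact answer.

The ratio is (k + 2)*(10*k - 2*(k + 1)**2 + 11)/((k + 6)*(-2*k**2 + 10*k + 1)).
Factor: A=k + 2; B=k + 6; C=k**2 - 5*k - 1/2.
Need (k + 2)·f(k+1) − (k + 5)·f(k) = k**2 - 5*k - 1/2.
d = 3 from the (1,1,2) case.
A polynomial solution: f(k) = k*(k**2 - 39*k + 26)/48.
Then R = B(k−1)f/C = k*(k + 5)*(k**2 - 39*k + 26)/(24*(2*k**2 - 10*k - 1)), so s_k = R(k)·t_k = -k*(k**2 - 39*k + 26)/(12*(k + 2)*(k + 3)*(k + 4)).
s_(k+1) − s_k = 2*(-2*k**2 + 10*k + 1)/(k**4 + 14*k**3 + 71*k**2 + 154*k + 120) = t_k.
Evaluate s at k=10 and k=1: 55/546 and 1/60; difference 153/1820.

Σ = 153/1820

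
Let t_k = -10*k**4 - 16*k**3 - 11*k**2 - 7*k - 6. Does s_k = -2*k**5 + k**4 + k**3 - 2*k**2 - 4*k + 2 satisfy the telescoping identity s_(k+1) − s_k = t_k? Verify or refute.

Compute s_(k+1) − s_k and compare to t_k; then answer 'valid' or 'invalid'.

s_(k+1) = -2*k**5 - 9*k**4 - 15*k**3 - 13*k**2 - 11*k - 4
s_(k+1) − s_k = -10*k**4 - 16*k**3 - 11*k**2 - 7*k - 6
(s_(k+1) − s_k) − t_k = 0

valid; difference matches t_k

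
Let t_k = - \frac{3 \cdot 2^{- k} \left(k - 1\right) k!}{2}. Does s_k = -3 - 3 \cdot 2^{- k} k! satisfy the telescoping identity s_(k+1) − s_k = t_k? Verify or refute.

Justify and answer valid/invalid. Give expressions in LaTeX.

Valid — Δs_k = t_k.

s_(k+1) = -3*2**(-k - 1)*(2**(k + 1) + k*factorial(k) + factorial(k))
s_(k+1) − s_k = -3*(k - 1)*factorial(k)/(2*2**k)
(s_(k+1) − s_k) − t_k = 0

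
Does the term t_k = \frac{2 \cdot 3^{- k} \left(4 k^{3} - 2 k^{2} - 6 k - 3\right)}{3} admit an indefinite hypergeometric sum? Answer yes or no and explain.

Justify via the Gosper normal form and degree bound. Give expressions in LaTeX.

The ratio is (4*k**3 + 10*k**2 + 2*k - 7)/(3*(4*k**3 - 2*k**2 - 6*k - 3)).
Factor: A=1/3; B=1; C=k**3 - k**2/2 - 3*k/2 - 3/4.
f must satisfy (1/3)·f(k+1) − (1)·f(k) = k**3 - k**2/2 - 3*k/2 - 3/4.
Bound: deg f ≤ 3.
Solving with deg f ≤ 3: f(k) = -3*(4*k**3 + 4*k**2 + 4*k + 3)/8.
So s_k = (B(k−1)f/C)·t_k = (-3*(4*k**3 + 4*k**2 + 4*k + 3)/(2*(4*k**3 - 2*k**2 - 6*k - 3)))·t_k = (-4*k**3 - 4*k**2 - 4*k - 3)/3**k.
Verify: 2*(4*k**3 - 2*k**2 - 6*k - 3)/(3*3**k) matches t_k.

Yes. s_k = 3^{- k} \left(- 4 k^{3} - 4 k^{2} - 4 k - 3\right).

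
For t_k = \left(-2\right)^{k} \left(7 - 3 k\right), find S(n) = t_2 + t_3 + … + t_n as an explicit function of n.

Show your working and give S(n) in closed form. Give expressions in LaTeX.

S(n) = - 2 \left(-2\right)^{n} n + 4 \left(-2\right)^{n} + 4

Ratio r(k) = 2*(4 - 3*k)/(3*k - 7).
Factor: A=-2; B=1; C=k - 7/3.
f must satisfy (-2)·f(k+1) − (1)·f(k) = k - 7/3.
From deg A=0, deg B=0, deg C=1: d=1.
Match coefficients ⇒ f(k) = -(k - 3)/3.
Certificate R = B(k−1)f/C = -(k - 3)/(3*k - 7) gives s_k = (-2)**k*(k - 3).
Δs = (-2)**k*(7 - 3*k), as required.
Telescope: S(n) = s_(n+1) − s_(2) = (-2)**(n + 1)*(n - 2) − (-4) = -2*(-2)**n*n + 4*(-2)**n + 4.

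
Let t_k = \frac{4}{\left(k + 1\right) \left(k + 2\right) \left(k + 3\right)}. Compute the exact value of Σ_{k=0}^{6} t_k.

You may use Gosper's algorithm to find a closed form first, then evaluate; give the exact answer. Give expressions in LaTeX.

Σ = 35/36

The ratio is (k + 1)/(k + 4).
Normal form (A,B,C) = (k + 1, k + 4, 1).
f must satisfy (k + 1)·f(k+1) − (k + 3)·f(k) = 1.
deg f ≤ 2 (via 1,1,0).
Solving with deg f ≤ 2: f(k) = k*(k + 3)/4.
R(k) = B(k−1)·f(k)/C(k) = k*(k + 3)**2/4; s_k = R·t_k = k*(k + 3)/((k + 1)*(k + 2)).
Δs = 4/(k**3 + 6*k**2 + 11*k + 6), as required.
Σ_(k=0)^(6) t_k = s_(7) − s_(0) = 35/36 − (0) = 35/36.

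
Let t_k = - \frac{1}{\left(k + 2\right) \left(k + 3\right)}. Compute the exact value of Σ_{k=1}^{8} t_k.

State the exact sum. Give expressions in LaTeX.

r(k) = (k + 2)/(k + 4) after simplifying.
A = k + 2, B = k + 4, C = 1.
Solve (k + 2)·f(k+1) − (k + 3)·f(k) = 1.
Bound: deg f ≤ 1.
Solve for f: f(k) = k/2 (degree 1 ≤ 1).
Get s_k = R·t_k = -k/(2*k + 4) with R(k) = B(k−1)f(k)/C(k) = k*(k + 3)/2.
s_(k+1) − s_k = -1/(k**2 + 5*k + 6) = t_k.
Sum = s_(9) − s_(1); s_(9) = -9/22, s_(1) = -1/6 ⇒ -8/33.

Σ = -8/33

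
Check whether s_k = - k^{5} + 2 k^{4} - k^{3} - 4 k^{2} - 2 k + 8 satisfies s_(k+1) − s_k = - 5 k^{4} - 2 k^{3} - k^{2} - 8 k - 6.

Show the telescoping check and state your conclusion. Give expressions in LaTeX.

s_(k+1) = -k**5 - 3*k**4 - 3*k**3 - 5*k**2 - 10*k + 2
s_(k+1) − s_k = -5*k**4 - 2*k**3 - k**2 - 8*k - 6
(s_(k+1) − s_k) − t_k = 0

valid; difference matches t_k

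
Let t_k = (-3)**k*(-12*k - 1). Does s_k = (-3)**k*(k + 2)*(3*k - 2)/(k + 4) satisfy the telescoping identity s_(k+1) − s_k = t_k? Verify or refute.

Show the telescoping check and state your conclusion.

s_(k+1) = (-3)**(k + 1)*(k + 3)*(3*k + 1)/(k + 5)
s_(k+1) − s_k = (-3)**k*(-12*k**3 - 85*k**2 - 145*k - 16)/(k**2 + 9*k + 20)
(s_(k+1) − s_k) − t_k = (-3)**k*(24*k**2 + 104*k + 4)/(k**2 + 9*k + 20)

Invalid: residual (-3)**k*(24*k**2 + 104*k + 4)/(k**2 + 9*k + 20) ≠ 0.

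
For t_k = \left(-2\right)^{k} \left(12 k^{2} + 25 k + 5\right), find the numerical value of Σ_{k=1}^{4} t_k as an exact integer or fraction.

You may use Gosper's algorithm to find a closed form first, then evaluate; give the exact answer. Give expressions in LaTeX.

Ratio r(k) = 2*(-12*k**2 - 49*k - 42)/(12*k**2 + 25*k + 5).
Take A(k)=-2, B(k)=1, C(k)=k**2 + 25*k/12 + 5/12.
Set up (-2)·f(k+1) − (1)·f(k) − (k**2 + 25*k/12 + 5/12) = 0.
d = 2 from the (0,0,2) case.
A polynomial solution: f(k) = -(4*k**2 + 3*k - 3)/12.
Certificate R = B(k−1)f/C = -(4*k**2 + 3*k - 3)/(12*k**2 + 25*k + 5) gives s_k = (-2)**k*(-4*k**2 - 3*k + 3).
s_(k+1) − s_k = (-2)**k*(12*k**2 + 25*k + 5) = t_k.
Σ_(k=1)^(4) t_k = s_(5) − s_(1) = 3584 − (8) = 3576.

Σ = 3576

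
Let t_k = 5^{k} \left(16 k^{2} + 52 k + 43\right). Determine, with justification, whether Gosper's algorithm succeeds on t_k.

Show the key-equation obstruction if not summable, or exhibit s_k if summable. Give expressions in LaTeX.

Yes. s_k = 5^{k} \left(4 k^{2} + 3 k + 2\right).

r(k) = 5*(16*k**2 + 84*k + 111)/(16*k**2 + 52*k + 43) after simplifying.
A = 5, B = 1, C = k**2 + 13*k/4 + 43/16.
Set up (5)·f(k+1) − (1)·f(k) − (k**2 + 13*k/4 + 43/16) = 0.
Degrees (0,0,2) ⇒ d ≤ 2.
Solving with deg f ≤ 2: f(k) = (4*k**2 + 3*k + 2)/16.
R(k) = B(k−1)·f(k)/C(k) = (4*k**2 + 3*k + 2)/(16*k**2 + 52*k + 43); s_k = R·t_k = 5**k*(4*k**2 + 3*k + 2).
Δs = 5**k*(16*k**2 + 52*k + 43), as required.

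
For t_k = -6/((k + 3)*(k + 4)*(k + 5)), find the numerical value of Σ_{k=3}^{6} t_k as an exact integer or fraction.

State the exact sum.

Σ = -17/385

Compute t_(k+1)/t_k: get (k + 3)/(k + 6).
Factor: A=k + 3; B=k + 6; C=1.
Solve (k + 3)·f(k+1) − (k + 5)·f(k) = 1.
Degrees (1,1,0) ⇒ d ≤ 2.
Solve for f: f(k) = k*(k + 7)/24 (degree 2 ≤ 2).
Then R = B(k−1)f/C = k*(k + 5)*(k + 7)/24, so s_k = R(k)·t_k = k*(-k - 7)/(4*(k + 3)*(k + 4)).
Δs = -6/(k**3 + 12*k**2 + 47*k + 60), as required.
Evaluate s at k=7 and k=3: -49/220 and -5/28; difference -17/385.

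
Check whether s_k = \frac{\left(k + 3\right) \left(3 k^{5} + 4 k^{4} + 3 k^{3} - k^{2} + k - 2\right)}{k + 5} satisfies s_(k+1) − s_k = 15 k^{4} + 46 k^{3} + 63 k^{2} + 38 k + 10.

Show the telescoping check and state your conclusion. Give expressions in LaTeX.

s_(k+1) = (3*k**6 + 31*k**5 + 125*k**4 + 258*k**3 + 287*k**2 + 164*k + 32)/(k + 6)
s_(k+1) − s_k = (15*k**6 + 187*k**5 + 785*k**4 + 1531*k**3 + 1610*k**2 + 852*k + 196)/(k**2 + 11*k + 30)
(s_(k+1) − s_k) − t_k = 2*(-12*k**5 - 117*k**4 - 290*k**3 - 354*k**2 - 199*k - 52)/(k**2 + 11*k + 30)

Invalid: residual \frac{2 \left(- 12 k^{5} - 117 k^{4} - 290 k^{3} - 354 k^{2} - 199 k - 52\right)}{k^{2} + 11 k + 30} ≠ 0.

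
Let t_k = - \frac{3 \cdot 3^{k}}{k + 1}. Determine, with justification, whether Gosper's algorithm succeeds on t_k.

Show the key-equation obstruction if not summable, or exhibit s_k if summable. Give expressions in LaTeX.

No — negative degree bound, so no certificate f.

t_(k+1)/t_k = 3*(k + 1)/(k + 2).
Gosper form: A/B · C(k+1)/C(k) with A=3*k + 3, B=k + 2, C=1.
Solve (3*k + 3)·f(k+1) − (k + 1)·f(k) = 1.
d = -1 from the (1,1,0) case.
Negative degree bound (-1): no f exists, t_k not Gosper-summable.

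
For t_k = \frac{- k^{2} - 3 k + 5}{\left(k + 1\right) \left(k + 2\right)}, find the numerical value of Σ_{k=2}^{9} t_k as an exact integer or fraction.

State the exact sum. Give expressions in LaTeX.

Σ = -208/33

t_(k+1)/t_k = (k + 1)*(3*k + (k + 1)**2 - 2)/((k + 3)*(k**2 + 3*k - 5)).
So A=k + 1 and B=k + 3, with C=k**2 + 3*k - 5.
f must satisfy (k + 1)·f(k+1) − (k + 2)·f(k) = k**2 + 3*k - 5.
deg f ≤ 2 (via 1,1,2).
Coefficient equations give f(k) = k*(k - 6).
R(k) = B(k−1)·f(k)/C(k) = k*(k - 6)*(k + 2)/(k**2 + 3*k - 5); s_k = R·t_k = k*(6 - k)/(k + 1).
s_(k+1) − s_k = (-k**2 - 3*k + 5)/(k**2 + 3*k + 2) = t_k.
Sum = s_(10) − s_(2); s_(10) = -40/11, s_(2) = 8/3 ⇒ -208/33.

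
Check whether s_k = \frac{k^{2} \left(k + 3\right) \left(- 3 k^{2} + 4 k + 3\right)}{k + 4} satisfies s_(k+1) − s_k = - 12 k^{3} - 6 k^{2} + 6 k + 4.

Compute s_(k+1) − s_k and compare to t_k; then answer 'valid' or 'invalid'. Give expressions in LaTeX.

Invalid: residual \frac{9 k^{4} + 58 k^{3} + 21 k^{2} - 28 k - 16}{k^{2} + 9 k + 20} ≠ 0.

s_(k+1) = (k + 1)**2*(k + 4)*(4*k - 3*(k + 1)**2 + 7)/(k + 5)
s_(k+1) − s_k = (-12*k**5 - 105*k**4 - 230*k**3 - 41*k**2 + 128*k + 64)/(k**2 + 9*k + 20)
(s_(k+1) − s_k) − t_k = (9*k**4 + 58*k**3 + 21*k**2 - 28*k - 16)/(k**2 + 9*k + 20)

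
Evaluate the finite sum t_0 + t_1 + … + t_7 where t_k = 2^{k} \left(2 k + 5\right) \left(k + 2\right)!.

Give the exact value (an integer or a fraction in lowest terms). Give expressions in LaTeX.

Σ = 928972798

r(k) = 2*(k + 3)*(2*k + 7)/(2*k + 5) after simplifying.
Gosper form: A/B · C(k+1)/C(k) with A=2*k + 6, B=1, C=k + 5/2.
Set up (2*k + 6)·f(k+1) − (1)·f(k) − (k + 5/2) = 0.
d = 0 from the (1,0,1) case.
Coefficient equations give f(k) = 1/2.
R(k) = B(k−1)·f(k)/C(k) = 1/(2*k + 5); s_k = R·t_k = 2**k*factorial(k + 2).
s_(k+1) − s_k = 2**k*(2*k + 5)*factorial(k + 2) = t_k.
Telescoping: Σ = s_(8) − s_(0) = 928972800 − (2) = 928972798.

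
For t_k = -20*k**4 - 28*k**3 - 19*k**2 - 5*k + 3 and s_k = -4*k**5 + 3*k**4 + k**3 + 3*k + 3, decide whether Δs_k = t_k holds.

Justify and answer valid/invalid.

Valid — Δs_k = t_k.

s_(k+1) = 3*k - 4*(k + 1)**5 + 3*(k + 1)**4 + (k + 1)**3 + 6
s_(k+1) − s_k = -20*k**4 - 28*k**3 - 19*k**2 - 5*k + 3
(s_(k+1) − s_k) − t_k = 0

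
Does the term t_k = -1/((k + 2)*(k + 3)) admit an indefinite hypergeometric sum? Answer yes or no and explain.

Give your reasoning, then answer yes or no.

The ratio is (k + 2)/(k + 4).
So A=k + 2 and B=k + 4, with C=1.
Need (k + 2)·f(k+1) − (k + 3)·f(k) = 1.
Bound: deg f ≤ 1.
A polynomial solution: f(k) = k/2.
Get s_k = R·t_k = -k/(2*k + 4) with R(k) = B(k−1)f(k)/C(k) = k*(k + 3)/2.
Δs = -1/(k**2 + 5*k + 6), as required.

Yes. s_k = -k/(2*k + 4).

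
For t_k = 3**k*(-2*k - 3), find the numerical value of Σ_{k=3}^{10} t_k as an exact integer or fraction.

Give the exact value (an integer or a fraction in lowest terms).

t_(k+1)/t_k = 3*(2*k + 5)/(2*k + 3).
Normal form (A,B,C) = (3, 1, k + 3/2).
Need (3)·f(k+1) − (1)·f(k) = k + 3/2.
Bound: deg f ≤ 1.
Match coefficients ⇒ f(k) = k/2.
R(k) = B(k−1)·f(k)/C(k) = k/(2*k + 3); s_k = R·t_k = -3**k*k.
s_(k+1) − s_k = 3**k*(-2*k - 3) = t_k.
Evaluate s at k=11 and k=3: -1948617 and -81; difference -1948536.

Σ = -1948536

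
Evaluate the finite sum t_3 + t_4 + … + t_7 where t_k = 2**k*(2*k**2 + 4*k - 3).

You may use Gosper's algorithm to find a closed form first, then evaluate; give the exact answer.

The ratio is 2*(2*k**2 + 8*k + 3)/(2*k**2 + 4*k - 3).
Factor: A=2; B=1; C=k**2 + 2*k - 3/2.
Solve (2)·f(k+1) − (1)·f(k) = k**2 + 2*k - 3/2.
d = 2 from the (0,0,2) case.
Solving with deg f ≤ 2: f(k) = (2*k**2 - 4*k + 1)/2.
Certificate R = B(k−1)f/C = (2*k**2 - 4*k + 1)/(2*k**2 + 4*k - 3) gives s_k = 2**k*(2*k**2 - 4*k + 1).
Check: Δs_k = 2**k*(2*k**2 + 4*k - 3). ✓
Sum = s_(8) − s_(3); s_(8) = 24832, s_(3) = 56 ⇒ 24776.

Σ = 24776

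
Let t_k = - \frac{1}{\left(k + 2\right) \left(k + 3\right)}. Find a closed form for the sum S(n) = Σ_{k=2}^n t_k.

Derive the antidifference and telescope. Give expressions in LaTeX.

S(n) = \frac{1 - n}{4 \left(n + 3\right)}

Ratio r(k) = (k + 2)/(k + 4).
Normal form (A,B,C) = (k + 2, k + 4, 1).
Solve (k + 2)·f(k+1) − (k + 3)·f(k) = 1.
d = 1 from the (1,1,0) case.
A polynomial solution: f(k) = k/2.
Get s_k = R·t_k = -k/(2*k + 4) with R(k) = B(k−1)f(k)/C(k) = k*(k + 3)/2.
Check: Δs_k = -1/(k**2 + 5*k + 6). ✓
Evaluate: s_(n+1) = (-n - 1)/(2*(n + 3)); subtract s_(2) = -1/4 ⇒ S(n) = (1 - n)/(4*(n + 3)).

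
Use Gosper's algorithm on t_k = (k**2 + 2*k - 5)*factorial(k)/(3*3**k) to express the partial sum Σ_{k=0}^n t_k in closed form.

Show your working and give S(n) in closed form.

S(n) = 3**(-n - 1)*(-3**(n + 2) + n**2*factorial(n) + 5*n*factorial(n) + 4*factorial(n))

Ratio r(k) = (k + 1)*(2*k + (k + 1)**2 - 3)/(3*(k**2 + 2*k - 5)).
A = k/3 + 1/3, B = 1, C = k**2 + 2*k - 5.
f must satisfy (k/3 + 1/3)·f(k+1) − (1)·f(k) = k**2 + 2*k - 5.
Degrees (1,0,2) ⇒ d ≤ 1.
A polynomial solution: f(k) = 3*(k + 3).
Then R = B(k−1)f/C = 3*(k + 3)/(k**2 + 2*k - 5), so s_k = R(k)·t_k = (k + 3)*factorial(k)/3**k.
Δs = (k**2 + 2*k - 5)*factorial(k)/(3*3**k), as required.
Evaluate: s_(n+1) = 3**(-n - 1)*(n + 4)*factorial(n + 1); subtract s_(0) = 3 ⇒ S(n) = 3**(-n - 1)*(-3**(n + 2) + n**2*factorial(n) + 5*n*factorial(n) + 4*factorial(n)).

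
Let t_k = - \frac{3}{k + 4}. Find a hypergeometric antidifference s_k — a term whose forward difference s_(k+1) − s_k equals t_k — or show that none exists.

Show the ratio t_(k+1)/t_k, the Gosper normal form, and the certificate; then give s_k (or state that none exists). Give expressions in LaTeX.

no hypergeometric antidifference exists

Compute t_(k+1)/t_k: get (k + 4)/(k + 5).
Factor: A=k + 4; B=k + 5; C=1.
Solve (k + 4)·f(k+1) − (k + 4)·f(k) = 1.
deg f ≤ 0 (via 1,1,0).
Generic f = c0 gives residual -1; -1 = 0 cannot hold, so t_k is not Gosper-summable.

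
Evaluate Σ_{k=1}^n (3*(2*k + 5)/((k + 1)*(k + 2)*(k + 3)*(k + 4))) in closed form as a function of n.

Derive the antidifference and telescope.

t_(k+1)/t_k = (k + 1)*(2*k + 7)/((k + 5)*(2*k + 5)).
Factor: A=k + 1; B=k + 5; C=k + 5/2.
Need (k + 1)·f(k+1) − (k + 4)·f(k) = k + 5/2.
From deg A=1, deg B=1, deg C=1: d=3.
A polynomial solution: f(k) = k*(k + 2)*(k + 4)/6.
R(k) = B(k−1)·f(k)/C(k) = k*(k + 2)*(k + 4)**2/(3*(2*k + 5)); s_k = R·t_k = k*(k + 4)/(k**2 + 4*k + 3).
Δs = 3*(2*k + 5)/(k**4 + 10*k**3 + 35*k**2 + 50*k + 24), as required.
Σ_(k=1)^n t_k = s_(n+1) − s_(1) = ((n**2 + 6*n + 5)/(n**2 + 6*n + 8)) − (5/8), i.e. 3*n*(n + 6)/(8*(n**2 + 6*n + 8)).

S(n) = 3*n*(n + 6)/(8*(n**2 + 6*n + 8))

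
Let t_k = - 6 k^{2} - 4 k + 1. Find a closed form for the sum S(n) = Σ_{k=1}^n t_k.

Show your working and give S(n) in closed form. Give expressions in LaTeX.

t_(k+1)/t_k = (6*k**2 + 16*k + 9)/(6*k**2 + 4*k - 1).
So A=1 and B=1, with C=k**2 + 2*k/3 - 1/6.
Set up (1)·f(k+1) − (1)·f(k) − (k**2 + 2*k/3 - 1/6) = 0.
Bound: deg f ≤ 3.
Solving with deg f ≤ 3: f(k) = k*(2*k**2 - k - 2)/6.
Certificate R = B(k−1)f/C = k*(2*k**2 - k - 2)/(6*k**2 + 4*k - 1) gives s_k = k*(-2*k**2 + k + 2).
Check: Δs_k = -6*k**2 - 4*k + 1. ✓
Σ_(k=1)^n t_k = s_(n+1) − s_(1) = (-2*n**3 - 5*n**2 - 2*n + 1) − (1), i.e. n*(-2*n**2 - 5*n - 2).

S(n) = n \left(- 2 n^{2} - 5 n - 2\right)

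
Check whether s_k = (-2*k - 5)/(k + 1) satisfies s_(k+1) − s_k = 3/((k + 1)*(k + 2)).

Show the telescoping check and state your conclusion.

Valid — Δs_k = t_k.

s_(k+1) = (-2*k - 7)/(k + 2)
s_(k+1) − s_k = 3/(k**2 + 3*k + 2)
(s_(k+1) − s_k) − t_k = 0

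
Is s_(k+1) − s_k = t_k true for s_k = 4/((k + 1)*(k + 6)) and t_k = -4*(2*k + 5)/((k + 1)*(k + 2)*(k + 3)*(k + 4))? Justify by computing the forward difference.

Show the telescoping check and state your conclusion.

Invalid: residual 12*(3*k**2 + 23*k + 38)/(k**6 + 23*k**5 + 207*k**4 + 925*k**3 + 2144*k**2 + 2412*k + 1008) ≠ 0.

s_(k+1) = 4/((k + 2)*(k + 7))
s_(k+1) − s_k = 8*(-k - 4)/(k**4 + 16*k**3 + 83*k**2 + 152*k + 84)
(s_(k+1) − s_k) − t_k = 12*(3*k**2 + 23*k + 38)/(k**6 + 23*k**5 + 207*k**4 + 925*k**3 + 2144*k**2 + 2412*k + 1008)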